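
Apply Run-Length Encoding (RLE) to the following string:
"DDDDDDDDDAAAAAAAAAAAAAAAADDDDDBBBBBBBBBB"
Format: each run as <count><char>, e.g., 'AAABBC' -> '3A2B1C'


Scanning runs left to right:
  i=0: run of 'D' x 9 -> '9D'
  i=9: run of 'A' x 16 -> '16A'
  i=25: run of 'D' x 5 -> '5D'
  i=30: run of 'B' x 10 -> '10B'

RLE = 9D16A5D10B


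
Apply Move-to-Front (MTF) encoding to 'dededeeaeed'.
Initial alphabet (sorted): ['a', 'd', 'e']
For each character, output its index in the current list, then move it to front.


MTF encoding:
'd': index 1 in ['a', 'd', 'e'] -> ['d', 'a', 'e']
'e': index 2 in ['d', 'a', 'e'] -> ['e', 'd', 'a']
'd': index 1 in ['e', 'd', 'a'] -> ['d', 'e', 'a']
'e': index 1 in ['d', 'e', 'a'] -> ['e', 'd', 'a']
'd': index 1 in ['e', 'd', 'a'] -> ['d', 'e', 'a']
'e': index 1 in ['d', 'e', 'a'] -> ['e', 'd', 'a']
'e': index 0 in ['e', 'd', 'a'] -> ['e', 'd', 'a']
'a': index 2 in ['e', 'd', 'a'] -> ['a', 'e', 'd']
'e': index 1 in ['a', 'e', 'd'] -> ['e', 'a', 'd']
'e': index 0 in ['e', 'a', 'd'] -> ['e', 'a', 'd']
'd': index 2 in ['e', 'a', 'd'] -> ['d', 'e', 'a']


Output: [1, 2, 1, 1, 1, 1, 0, 2, 1, 0, 2]


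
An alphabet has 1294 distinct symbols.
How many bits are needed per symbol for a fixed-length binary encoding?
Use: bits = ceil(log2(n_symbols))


log2(1294) = 10.3376
Bracket: 2^10 = 1024 < 1294 <= 2^11 = 2048
So ceil(log2(1294)) = 11

bits = ceil(log2(1294)) = ceil(10.3376) = 11 bits


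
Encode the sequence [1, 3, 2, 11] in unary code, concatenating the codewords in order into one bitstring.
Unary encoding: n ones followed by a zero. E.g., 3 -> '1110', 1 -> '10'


Encode each number as n ones followed by a terminating 0:
  1 -> 10 (2 bits)
  3 -> 1110 (4 bits)
  2 -> 110 (3 bits)
  11 -> 111111111110 (12 bits)
Total length = 2 + 4 + 3 + 12 = 21 bits.

Unary([1, 3, 2, 11]) = 101110110111111111110 (21 bits)


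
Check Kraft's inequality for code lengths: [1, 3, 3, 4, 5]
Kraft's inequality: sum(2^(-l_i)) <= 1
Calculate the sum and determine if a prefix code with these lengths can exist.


Sum = 2^(-1) + 2^(-3) + 2^(-3) + 2^(-4) + 2^(-5)
    = 0.5 + 0.125 + 0.125 + 0.0625 + 0.03125
    = 27/32 = 0.84375
Since 0.84375 <= 1, Kraft's inequality IS satisfied.
A prefix code with these lengths CAN exist.

Kraft sum = 0.84375. Satisfied.


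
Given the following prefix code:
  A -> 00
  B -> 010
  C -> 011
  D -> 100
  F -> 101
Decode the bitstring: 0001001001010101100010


Decoding step by step:
Bits 00 -> A
Bits 010 -> B
Bits 010 -> B
Bits 010 -> B
Bits 101 -> F
Bits 011 -> C
Bits 00 -> A
Bits 010 -> B


Decoded message: ABBBFCAB


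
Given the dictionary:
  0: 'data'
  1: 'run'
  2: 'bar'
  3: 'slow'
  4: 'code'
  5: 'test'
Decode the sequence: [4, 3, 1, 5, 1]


Look up each index in the dictionary:
  4 -> 'code'
  3 -> 'slow'
  1 -> 'run'
  5 -> 'test'
  1 -> 'run'

Decoded: "code slow run test run"


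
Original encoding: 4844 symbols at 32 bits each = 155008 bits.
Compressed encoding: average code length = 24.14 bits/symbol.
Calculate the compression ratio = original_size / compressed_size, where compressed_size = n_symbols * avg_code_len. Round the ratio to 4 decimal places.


original_size = n_symbols * orig_bits = 4844 * 32 = 155008 bits
compressed_size = n_symbols * avg_code_len = 4844 * 24.14 = 116934.16 bits
ratio = original_size / compressed_size = 155008 / 116934.16 = 1.3256

Compression ratio = 1.3256


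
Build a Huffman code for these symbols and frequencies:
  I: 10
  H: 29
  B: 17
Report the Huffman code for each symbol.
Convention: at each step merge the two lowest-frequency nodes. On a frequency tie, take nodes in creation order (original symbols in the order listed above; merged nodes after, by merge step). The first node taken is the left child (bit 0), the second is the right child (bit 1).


Huffman tree construction:
Step 1: Merge I(10) + B(17) = 27
Step 2: Merge (I+B)(27) + H(29) = 56
Read each symbol's code off the tree from the root (left child = 0, right child = 1).

Codes:
  I: 00 (length 2)
  H: 1 (length 1)
  B: 01 (length 2)
Average code length: 83/56 = 1.4821 bits/symbol


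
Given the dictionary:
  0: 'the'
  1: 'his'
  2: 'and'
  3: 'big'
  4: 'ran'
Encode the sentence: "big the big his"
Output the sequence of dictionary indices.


Look up each word in the dictionary:
  'big' -> 3
  'the' -> 0
  'big' -> 3
  'his' -> 1

Encoded: [3, 0, 3, 1]


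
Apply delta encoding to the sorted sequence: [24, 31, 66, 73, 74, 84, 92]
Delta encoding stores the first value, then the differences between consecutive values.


First value: 24
Deltas:
  31 - 24 = 7
  66 - 31 = 35
  73 - 66 = 7
  74 - 73 = 1
  84 - 74 = 10
  92 - 84 = 8


Delta encoded: [24, 7, 35, 7, 1, 10, 8]


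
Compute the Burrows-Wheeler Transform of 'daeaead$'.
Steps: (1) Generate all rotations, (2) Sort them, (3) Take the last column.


Rotations (sorted):
  0: $daeaead -> last char: d
  1: ad$daeae -> last char: e
  2: aead$dae -> last char: e
  3: aeaead$d -> last char: d
  4: d$daeaea -> last char: a
  5: daeaead$ -> last char: $
  6: ead$daea -> last char: a
  7: eaead$da -> last char: a


BWT = deeda$aa


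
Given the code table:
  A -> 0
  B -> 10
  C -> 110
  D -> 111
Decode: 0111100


Decoding:
0 -> A
111 -> D
10 -> B
0 -> A


Result: ADBA


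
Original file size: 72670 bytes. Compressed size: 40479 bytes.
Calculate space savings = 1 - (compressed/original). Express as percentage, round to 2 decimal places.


ratio = compressed/original = 40479/72670 = 0.557025
savings = 1 - ratio = 1 - 0.557025 = 0.442975
as a percentage: 0.442975 * 100 = 44.3%

Space savings = 1 - 40479/72670 = 44.3%


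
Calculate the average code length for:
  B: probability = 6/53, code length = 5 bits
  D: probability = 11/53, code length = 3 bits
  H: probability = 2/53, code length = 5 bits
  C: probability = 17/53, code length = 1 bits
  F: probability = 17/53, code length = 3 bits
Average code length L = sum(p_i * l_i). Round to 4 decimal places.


Weighted contributions p_i * l_i:
  B: (6/53) * 5 = 30/53
  D: (11/53) * 3 = 33/53
  H: (2/53) * 5 = 10/53
  C: (17/53) * 1 = 17/53
  F: (17/53) * 3 = 51/53
Sum = (30 + 33 + 10 + 17 + 51)/53 = 141/53

L = 141/53 = 2.6604 bits/symbol


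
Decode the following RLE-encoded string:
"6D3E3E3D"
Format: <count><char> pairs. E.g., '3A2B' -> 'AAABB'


Expanding each <count><char> pair:
  6D -> 'DDDDDD'
  3E -> 'EEE'
  3E -> 'EEE'
  3D -> 'DDD'

Decoded = DDDDDDEEEEEEDDD


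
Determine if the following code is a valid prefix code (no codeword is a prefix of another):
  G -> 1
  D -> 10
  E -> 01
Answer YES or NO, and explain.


Checking each pair (does one codeword prefix another?):
  G='1' vs D='10': prefix -- VIOLATION

NO -- this is NOT a valid prefix code. G (1) is a prefix of D (10).


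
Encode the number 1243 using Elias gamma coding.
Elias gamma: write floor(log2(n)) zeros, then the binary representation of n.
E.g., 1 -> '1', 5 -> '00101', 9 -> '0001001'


num_bits = floor(log2(1243)) + 1 = 11
leading_zeros = num_bits - 1 = 10
binary(1243) = 10011011011

Elias gamma(1243) = '0000000000' + '10011011011' = 000000000010011011011 (21 bits)


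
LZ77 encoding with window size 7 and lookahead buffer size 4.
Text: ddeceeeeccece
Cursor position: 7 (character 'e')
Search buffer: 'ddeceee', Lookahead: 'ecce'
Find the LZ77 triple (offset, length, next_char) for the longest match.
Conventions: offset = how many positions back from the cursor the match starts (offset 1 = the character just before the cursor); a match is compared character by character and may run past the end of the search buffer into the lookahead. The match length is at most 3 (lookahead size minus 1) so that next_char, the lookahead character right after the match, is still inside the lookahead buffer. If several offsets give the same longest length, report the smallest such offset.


Try each offset into the search buffer:
  offset=1 (pos 6, char 'e'): match length 1
  offset=2 (pos 5, char 'e'): match length 1
  offset=3 (pos 4, char 'e'): match length 1
  offset=4 (pos 3, char 'c'): match length 0
  offset=5 (pos 2, char 'e'): match length 2
  offset=6 (pos 1, char 'd'): match length 0
  offset=7 (pos 0, char 'd'): match length 0
Longest match has length 2 at offset 5.
next_char = character at position 7 + 2 = 9 -> 'c'

Best match: offset=5, length=2 (matching 'ec' starting at position 2)
LZ77 triple: (5, 2, 'c')


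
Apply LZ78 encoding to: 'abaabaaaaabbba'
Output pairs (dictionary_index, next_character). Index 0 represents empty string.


LZ78 encoding steps:
Dictionary: {0: ''}
Step 1: w='' (idx 0), next='a' -> output (0, 'a'), add 'a' as idx 1
Step 2: w='' (idx 0), next='b' -> output (0, 'b'), add 'b' as idx 2
Step 3: w='a' (idx 1), next='a' -> output (1, 'a'), add 'aa' as idx 3
Step 4: w='b' (idx 2), next='a' -> output (2, 'a'), add 'ba' as idx 4
Step 5: w='aa' (idx 3), next='a' -> output (3, 'a'), add 'aaa' as idx 5
Step 6: w='a' (idx 1), next='b' -> output (1, 'b'), add 'ab' as idx 6
Step 7: w='b' (idx 2), next='b' -> output (2, 'b'), add 'bb' as idx 7
Step 8: w='a' (idx 1), end of input -> output (1, '')


Encoded: [(0, 'a'), (0, 'b'), (1, 'a'), (2, 'a'), (3, 'a'), (1, 'b'), (2, 'b'), (1, '')]


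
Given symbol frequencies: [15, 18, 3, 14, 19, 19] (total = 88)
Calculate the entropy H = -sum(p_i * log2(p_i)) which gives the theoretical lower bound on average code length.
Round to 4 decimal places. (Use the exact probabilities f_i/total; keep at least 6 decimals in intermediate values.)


Per-symbol terms -p_i * log2(p_i) with p_i = f_i/88:
  p = 15/88 = 0.170455: log2(p) = -2.552541, -p*log2(p) = 0.435092
  p = 18/88 = 0.204545: log2(p) = -2.289507, -p*log2(p) = 0.468308
  p = 3/88 = 0.034091: log2(p) = -4.874469, -p*log2(p) = 0.166175
  p = 14/88 = 0.159091: log2(p) = -2.652077, -p*log2(p) = 0.421921
  p = 19/88 = 0.215909: log2(p) = -2.211504, -p*log2(p) = 0.477484
  p = 19/88 = 0.215909: log2(p) = -2.211504, -p*log2(p) = 0.477484
H = 0.435092 + 0.468308 + 0.166175 + 0.421921 + 0.477484 + 0.477484 = 2.446464

H = 2.4465 bits/symbol


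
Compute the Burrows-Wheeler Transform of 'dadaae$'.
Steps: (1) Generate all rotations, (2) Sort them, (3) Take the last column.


Rotations (sorted):
  0: $dadaae -> last char: e
  1: aae$dad -> last char: d
  2: adaae$d -> last char: d
  3: ae$dada -> last char: a
  4: daae$da -> last char: a
  5: dadaae$ -> last char: $
  6: e$dadaa -> last char: a


BWT = eddaa$a


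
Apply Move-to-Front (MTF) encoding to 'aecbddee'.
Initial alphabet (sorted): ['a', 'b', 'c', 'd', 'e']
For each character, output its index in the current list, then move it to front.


MTF encoding:
'a': index 0 in ['a', 'b', 'c', 'd', 'e'] -> ['a', 'b', 'c', 'd', 'e']
'e': index 4 in ['a', 'b', 'c', 'd', 'e'] -> ['e', 'a', 'b', 'c', 'd']
'c': index 3 in ['e', 'a', 'b', 'c', 'd'] -> ['c', 'e', 'a', 'b', 'd']
'b': index 3 in ['c', 'e', 'a', 'b', 'd'] -> ['b', 'c', 'e', 'a', 'd']
'd': index 4 in ['b', 'c', 'e', 'a', 'd'] -> ['d', 'b', 'c', 'e', 'a']
'd': index 0 in ['d', 'b', 'c', 'e', 'a'] -> ['d', 'b', 'c', 'e', 'a']
'e': index 3 in ['d', 'b', 'c', 'e', 'a'] -> ['e', 'd', 'b', 'c', 'a']
'e': index 0 in ['e', 'd', 'b', 'c', 'a'] -> ['e', 'd', 'b', 'c', 'a']


Output: [0, 4, 3, 3, 4, 0, 3, 0]


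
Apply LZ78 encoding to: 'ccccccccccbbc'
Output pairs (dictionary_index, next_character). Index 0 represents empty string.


LZ78 encoding steps:
Dictionary: {0: ''}
Step 1: w='' (idx 0), next='c' -> output (0, 'c'), add 'c' as idx 1
Step 2: w='c' (idx 1), next='c' -> output (1, 'c'), add 'cc' as idx 2
Step 3: w='cc' (idx 2), next='c' -> output (2, 'c'), add 'ccc' as idx 3
Step 4: w='ccc' (idx 3), next='c' -> output (3, 'c'), add 'cccc' as idx 4
Step 5: w='' (idx 0), next='b' -> output (0, 'b'), add 'b' as idx 5
Step 6: w='b' (idx 5), next='c' -> output (5, 'c'), add 'bc' as idx 6


Encoded: [(0, 'c'), (1, 'c'), (2, 'c'), (3, 'c'), (0, 'b'), (5, 'c')]


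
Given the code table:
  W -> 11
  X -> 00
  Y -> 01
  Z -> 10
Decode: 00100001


Decoding:
00 -> X
10 -> Z
00 -> X
01 -> Y


Result: XZXY


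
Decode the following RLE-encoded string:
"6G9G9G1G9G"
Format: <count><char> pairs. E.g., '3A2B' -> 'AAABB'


Expanding each <count><char> pair:
  6G -> 'GGGGGG'
  9G -> 'GGGGGGGGG'
  9G -> 'GGGGGGGGG'
  1G -> 'G'
  9G -> 'GGGGGGGGG'

Decoded = GGGGGGGGGGGGGGGGGGGGGGGGGGGGGGGGGG


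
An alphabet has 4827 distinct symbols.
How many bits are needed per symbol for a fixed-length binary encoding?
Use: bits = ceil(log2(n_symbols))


log2(4827) = 12.2369
Bracket: 2^12 = 4096 < 4827 <= 2^13 = 8192
So ceil(log2(4827)) = 13

bits = ceil(log2(4827)) = ceil(12.2369) = 13 bits


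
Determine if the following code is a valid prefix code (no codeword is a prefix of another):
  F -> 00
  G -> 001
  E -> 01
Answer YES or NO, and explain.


Checking each pair (does one codeword prefix another?):
  F='00' vs G='001': prefix -- VIOLATION

NO -- this is NOT a valid prefix code. F (00) is a prefix of G (001).


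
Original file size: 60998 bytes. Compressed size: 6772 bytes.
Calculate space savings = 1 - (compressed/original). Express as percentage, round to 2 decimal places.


ratio = compressed/original = 6772/60998 = 0.11102
savings = 1 - ratio = 1 - 0.11102 = 0.88898
as a percentage: 0.88898 * 100 = 88.9%

Space savings = 1 - 6772/60998 = 88.9%


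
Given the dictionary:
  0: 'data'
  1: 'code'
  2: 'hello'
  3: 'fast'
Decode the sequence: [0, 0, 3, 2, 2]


Look up each index in the dictionary:
  0 -> 'data'
  0 -> 'data'
  3 -> 'fast'
  2 -> 'hello'
  2 -> 'hello'

Decoded: "data data fast hello hello"


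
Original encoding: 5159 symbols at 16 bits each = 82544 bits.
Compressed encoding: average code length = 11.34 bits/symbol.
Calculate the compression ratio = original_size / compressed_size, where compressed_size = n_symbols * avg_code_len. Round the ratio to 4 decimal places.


original_size = n_symbols * orig_bits = 5159 * 16 = 82544 bits
compressed_size = n_symbols * avg_code_len = 5159 * 11.34 = 58503.06 bits
ratio = original_size / compressed_size = 82544 / 58503.06 = 1.4109

Compression ratio = 1.4109


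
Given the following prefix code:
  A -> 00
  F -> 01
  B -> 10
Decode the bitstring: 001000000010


Decoding step by step:
Bits 00 -> A
Bits 10 -> B
Bits 00 -> A
Bits 00 -> A
Bits 00 -> A
Bits 10 -> B


Decoded message: ABAAAB


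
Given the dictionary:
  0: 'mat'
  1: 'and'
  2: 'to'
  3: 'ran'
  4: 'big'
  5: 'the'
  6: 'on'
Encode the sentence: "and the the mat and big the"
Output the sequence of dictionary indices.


Look up each word in the dictionary:
  'and' -> 1
  'the' -> 5
  'the' -> 5
  'mat' -> 0
  'and' -> 1
  'big' -> 4
  'the' -> 5

Encoded: [1, 5, 5, 0, 1, 4, 5]


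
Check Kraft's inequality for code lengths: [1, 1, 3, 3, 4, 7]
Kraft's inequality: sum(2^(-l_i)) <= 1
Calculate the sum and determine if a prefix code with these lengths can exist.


Sum = 2^(-1) + 2^(-1) + 2^(-3) + 2^(-3) + 2^(-4) + 2^(-7)
    = 0.5 + 0.5 + 0.125 + 0.125 + 0.0625 + 0.0078125
    = 169/128 = 1.3203125
Since 1.3203125 > 1, Kraft's inequality is NOT satisfied.
A prefix code with these lengths CANNOT exist.

Kraft sum = 1.3203125. Not satisfied.


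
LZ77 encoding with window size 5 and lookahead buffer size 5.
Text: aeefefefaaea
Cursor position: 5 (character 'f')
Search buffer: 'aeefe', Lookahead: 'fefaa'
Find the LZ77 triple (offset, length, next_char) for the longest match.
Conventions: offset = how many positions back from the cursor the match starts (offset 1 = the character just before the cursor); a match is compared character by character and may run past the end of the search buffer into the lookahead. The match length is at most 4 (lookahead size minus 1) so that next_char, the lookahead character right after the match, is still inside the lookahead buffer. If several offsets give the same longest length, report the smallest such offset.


Try each offset into the search buffer:
  offset=1 (pos 4, char 'e'): match length 0
  offset=2 (pos 3, char 'f'): match length 3
  offset=3 (pos 2, char 'e'): match length 0
  offset=4 (pos 1, char 'e'): match length 0
  offset=5 (pos 0, char 'a'): match length 0
Longest match has length 3 at offset 2.
next_char = character at position 5 + 3 = 8 -> 'a'

Best match: offset=2, length=3 (matching 'fef' starting at position 3)
LZ77 triple: (2, 3, 'a')


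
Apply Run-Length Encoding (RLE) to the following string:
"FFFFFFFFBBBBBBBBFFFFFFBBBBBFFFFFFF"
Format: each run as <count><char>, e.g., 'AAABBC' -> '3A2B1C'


Scanning runs left to right:
  i=0: run of 'F' x 8 -> '8F'
  i=8: run of 'B' x 8 -> '8B'
  i=16: run of 'F' x 6 -> '6F'
  i=22: run of 'B' x 5 -> '5B'
  i=27: run of 'F' x 7 -> '7F'

RLE = 8F8B6F5B7F


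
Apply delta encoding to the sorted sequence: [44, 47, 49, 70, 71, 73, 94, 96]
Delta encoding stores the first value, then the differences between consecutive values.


First value: 44
Deltas:
  47 - 44 = 3
  49 - 47 = 2
  70 - 49 = 21
  71 - 70 = 1
  73 - 71 = 2
  94 - 73 = 21
  96 - 94 = 2


Delta encoded: [44, 3, 2, 21, 1, 2, 21, 2]


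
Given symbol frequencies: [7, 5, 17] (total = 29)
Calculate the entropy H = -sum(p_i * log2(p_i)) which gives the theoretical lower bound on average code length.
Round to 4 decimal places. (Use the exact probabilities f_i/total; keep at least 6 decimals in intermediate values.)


Per-symbol terms -p_i * log2(p_i) with p_i = f_i/29:
  p = 7/29 = 0.241379: log2(p) = -2.050626, -p*log2(p) = 0.494979
  p = 5/29 = 0.172414: log2(p) = -2.536053, -p*log2(p) = 0.437251
  p = 17/29 = 0.586207: log2(p) = -0.770518, -p*log2(p) = 0.451683
H = 0.494979 + 0.437251 + 0.451683 = 1.383913

H = 1.3839 bits/symbol


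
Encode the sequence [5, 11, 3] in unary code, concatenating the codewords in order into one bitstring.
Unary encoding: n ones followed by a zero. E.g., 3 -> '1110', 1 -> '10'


Encode each number as n ones followed by a terminating 0:
  5 -> 111110 (6 bits)
  11 -> 111111111110 (12 bits)
  3 -> 1110 (4 bits)
Total length = 6 + 12 + 4 = 22 bits.

Unary([5, 11, 3]) = 1111101111111111101110 (22 bits)


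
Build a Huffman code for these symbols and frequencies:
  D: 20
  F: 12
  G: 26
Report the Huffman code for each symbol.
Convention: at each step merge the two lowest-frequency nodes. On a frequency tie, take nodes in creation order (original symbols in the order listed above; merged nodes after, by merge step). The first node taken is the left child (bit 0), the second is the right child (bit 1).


Huffman tree construction:
Step 1: Merge F(12) + D(20) = 32
Step 2: Merge G(26) + (F+D)(32) = 58
Read each symbol's code off the tree from the root (left child = 0, right child = 1).

Codes:
  D: 11 (length 2)
  F: 10 (length 2)
  G: 0 (length 1)
Average code length: 90/58 = 1.5517 bits/symbol


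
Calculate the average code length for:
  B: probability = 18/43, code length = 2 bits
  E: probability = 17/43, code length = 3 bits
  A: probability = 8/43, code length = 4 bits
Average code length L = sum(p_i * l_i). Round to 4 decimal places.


Weighted contributions p_i * l_i:
  B: (18/43) * 2 = 36/43
  E: (17/43) * 3 = 51/43
  A: (8/43) * 4 = 32/43
Sum = (36 + 51 + 32)/43 = 119/43

L = 119/43 = 2.7674 bits/symbol


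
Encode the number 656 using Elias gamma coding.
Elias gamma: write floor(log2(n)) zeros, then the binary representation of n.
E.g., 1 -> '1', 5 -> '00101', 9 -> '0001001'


num_bits = floor(log2(656)) + 1 = 10
leading_zeros = num_bits - 1 = 9
binary(656) = 1010010000

Elias gamma(656) = '000000000' + '1010010000' = 0000000001010010000 (19 bits)


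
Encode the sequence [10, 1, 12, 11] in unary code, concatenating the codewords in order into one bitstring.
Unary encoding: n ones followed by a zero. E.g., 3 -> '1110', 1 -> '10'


Encode each number as n ones followed by a terminating 0:
  10 -> 11111111110 (11 bits)
  1 -> 10 (2 bits)
  12 -> 1111111111110 (13 bits)
  11 -> 111111111110 (12 bits)
Total length = 11 + 2 + 13 + 12 = 38 bits.

Unary([10, 1, 12, 11]) = 11111111110101111111111110111111111110 (38 bits)


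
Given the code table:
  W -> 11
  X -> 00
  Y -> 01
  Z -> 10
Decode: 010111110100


Decoding:
01 -> Y
01 -> Y
11 -> W
11 -> W
01 -> Y
00 -> X


Result: YYWWYX


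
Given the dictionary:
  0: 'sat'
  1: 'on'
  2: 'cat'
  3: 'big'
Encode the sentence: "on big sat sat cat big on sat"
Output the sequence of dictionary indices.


Look up each word in the dictionary:
  'on' -> 1
  'big' -> 3
  'sat' -> 0
  'sat' -> 0
  'cat' -> 2
  'big' -> 3
  'on' -> 1
  'sat' -> 0

Encoded: [1, 3, 0, 0, 2, 3, 1, 0]


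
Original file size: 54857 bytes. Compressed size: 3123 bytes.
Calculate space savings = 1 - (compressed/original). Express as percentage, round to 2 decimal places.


ratio = compressed/original = 3123/54857 = 0.05693
savings = 1 - ratio = 1 - 0.05693 = 0.94307
as a percentage: 0.94307 * 100 = 94.31%

Space savings = 1 - 3123/54857 = 94.31%


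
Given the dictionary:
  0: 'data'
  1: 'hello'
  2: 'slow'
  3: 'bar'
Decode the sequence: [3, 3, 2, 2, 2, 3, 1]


Look up each index in the dictionary:
  3 -> 'bar'
  3 -> 'bar'
  2 -> 'slow'
  2 -> 'slow'
  2 -> 'slow'
  3 -> 'bar'
  1 -> 'hello'

Decoded: "bar bar slow slow slow bar hello"


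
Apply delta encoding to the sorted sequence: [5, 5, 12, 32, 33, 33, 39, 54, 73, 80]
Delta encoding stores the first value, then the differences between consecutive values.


First value: 5
Deltas:
  5 - 5 = 0
  12 - 5 = 7
  32 - 12 = 20
  33 - 32 = 1
  33 - 33 = 0
  39 - 33 = 6
  54 - 39 = 15
  73 - 54 = 19
  80 - 73 = 7


Delta encoded: [5, 0, 7, 20, 1, 0, 6, 15, 19, 7]


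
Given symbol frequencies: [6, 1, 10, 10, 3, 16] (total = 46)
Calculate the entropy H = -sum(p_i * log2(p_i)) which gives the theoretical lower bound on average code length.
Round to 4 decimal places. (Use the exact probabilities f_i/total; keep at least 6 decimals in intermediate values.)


Per-symbol terms -p_i * log2(p_i) with p_i = f_i/46:
  p = 6/46 = 0.130435: log2(p) = -2.938599, -p*log2(p) = 0.383296
  p = 1/46 = 0.021739: log2(p) = -5.523562, -p*log2(p) = 0.120077
  p = 10/46 = 0.217391: log2(p) = -2.201634, -p*log2(p) = 0.478616
  p = 10/46 = 0.217391: log2(p) = -2.201634, -p*log2(p) = 0.478616
  p = 3/46 = 0.065217: log2(p) = -3.938599, -p*log2(p) = 0.256865
  p = 16/46 = 0.347826: log2(p) = -1.523562, -p*log2(p) = 0.529935
H = 0.383296 + 0.120077 + 0.478616 + 0.478616 + 0.256865 + 0.529935 = 2.247405

H = 2.2474 bits/symbol


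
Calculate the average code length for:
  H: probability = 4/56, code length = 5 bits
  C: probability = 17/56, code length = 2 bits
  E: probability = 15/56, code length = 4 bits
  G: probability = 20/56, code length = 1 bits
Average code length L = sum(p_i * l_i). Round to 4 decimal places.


Weighted contributions p_i * l_i:
  H: (4/56) * 5 = 20/56
  C: (17/56) * 2 = 34/56
  E: (15/56) * 4 = 60/56
  G: (20/56) * 1 = 20/56
Sum = (20 + 34 + 60 + 20)/56 = 134/56

L = 134/56 = 2.3929 bits/symbol


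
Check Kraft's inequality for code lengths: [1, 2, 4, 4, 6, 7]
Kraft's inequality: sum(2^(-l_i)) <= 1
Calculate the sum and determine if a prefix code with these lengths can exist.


Sum = 2^(-1) + 2^(-2) + 2^(-4) + 2^(-4) + 2^(-6) + 2^(-7)
    = 0.5 + 0.25 + 0.0625 + 0.0625 + 0.015625 + 0.0078125
    = 115/128 = 0.8984375
Since 0.8984375 <= 1, Kraft's inequality IS satisfied.
A prefix code with these lengths CAN exist.

Kraft sum = 0.8984375. Satisfied.


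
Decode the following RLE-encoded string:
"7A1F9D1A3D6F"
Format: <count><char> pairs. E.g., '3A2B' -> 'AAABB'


Expanding each <count><char> pair:
  7A -> 'AAAAAAA'
  1F -> 'F'
  9D -> 'DDDDDDDDD'
  1A -> 'A'
  3D -> 'DDD'
  6F -> 'FFFFFF'

Decoded = AAAAAAAFDDDDDDDDDADDDFFFFFF


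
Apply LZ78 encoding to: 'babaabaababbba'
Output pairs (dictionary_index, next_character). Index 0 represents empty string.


LZ78 encoding steps:
Dictionary: {0: ''}
Step 1: w='' (idx 0), next='b' -> output (0, 'b'), add 'b' as idx 1
Step 2: w='' (idx 0), next='a' -> output (0, 'a'), add 'a' as idx 2
Step 3: w='b' (idx 1), next='a' -> output (1, 'a'), add 'ba' as idx 3
Step 4: w='a' (idx 2), next='b' -> output (2, 'b'), add 'ab' as idx 4
Step 5: w='a' (idx 2), next='a' -> output (2, 'a'), add 'aa' as idx 5
Step 6: w='ba' (idx 3), next='b' -> output (3, 'b'), add 'bab' as idx 6
Step 7: w='b' (idx 1), next='b' -> output (1, 'b'), add 'bb' as idx 7
Step 8: w='a' (idx 2), end of input -> output (2, '')


Encoded: [(0, 'b'), (0, 'a'), (1, 'a'), (2, 'b'), (2, 'a'), (3, 'b'), (1, 'b'), (2, '')]


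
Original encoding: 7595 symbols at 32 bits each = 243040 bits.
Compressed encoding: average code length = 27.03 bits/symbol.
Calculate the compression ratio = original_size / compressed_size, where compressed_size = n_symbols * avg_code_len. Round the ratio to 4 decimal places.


original_size = n_symbols * orig_bits = 7595 * 32 = 243040 bits
compressed_size = n_symbols * avg_code_len = 7595 * 27.03 = 205292.85 bits
ratio = original_size / compressed_size = 243040 / 205292.85 = 1.1839

Compression ratio = 1.1839


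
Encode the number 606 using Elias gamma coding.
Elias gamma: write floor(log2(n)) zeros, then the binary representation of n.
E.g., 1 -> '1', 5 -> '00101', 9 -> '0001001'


num_bits = floor(log2(606)) + 1 = 10
leading_zeros = num_bits - 1 = 9
binary(606) = 1001011110

Elias gamma(606) = '000000000' + '1001011110' = 0000000001001011110 (19 bits)


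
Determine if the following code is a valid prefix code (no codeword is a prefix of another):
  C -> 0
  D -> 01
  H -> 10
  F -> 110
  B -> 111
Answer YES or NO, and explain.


Checking each pair (does one codeword prefix another?):
  C='0' vs D='01': prefix -- VIOLATION

NO -- this is NOT a valid prefix code. C (0) is a prefix of D (01).


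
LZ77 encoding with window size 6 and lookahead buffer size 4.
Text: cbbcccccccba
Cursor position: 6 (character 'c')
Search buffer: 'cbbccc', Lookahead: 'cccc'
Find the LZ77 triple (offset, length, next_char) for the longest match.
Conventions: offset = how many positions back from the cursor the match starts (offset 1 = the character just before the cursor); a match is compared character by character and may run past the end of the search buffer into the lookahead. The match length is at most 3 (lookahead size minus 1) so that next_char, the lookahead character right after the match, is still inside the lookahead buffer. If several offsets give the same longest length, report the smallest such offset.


Try each offset into the search buffer:
  offset=1 (pos 5, char 'c'): match length 3
  offset=2 (pos 4, char 'c'): match length 3
  offset=3 (pos 3, char 'c'): match length 3
  offset=4 (pos 2, char 'b'): match length 0
  offset=5 (pos 1, char 'b'): match length 0
  offset=6 (pos 0, char 'c'): match length 1
Longest match has length 3, found at offsets 1, 2, 3; take the smallest, offset 1.
next_char = character at position 6 + 3 = 9 -> 'c'

Best match: offset=1, length=3 (matching 'ccc' starting at position 5)
LZ77 triple: (1, 3, 'c')


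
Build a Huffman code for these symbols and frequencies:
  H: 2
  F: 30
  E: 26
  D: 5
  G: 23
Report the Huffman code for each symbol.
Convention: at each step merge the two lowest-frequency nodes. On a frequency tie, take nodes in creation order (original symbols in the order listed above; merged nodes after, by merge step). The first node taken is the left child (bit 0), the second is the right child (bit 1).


Huffman tree construction:
Step 1: Merge H(2) + D(5) = 7
Step 2: Merge (H+D)(7) + G(23) = 30
Step 3: Merge E(26) + F(30) = 56
Step 4: Merge ((H+D)+G)(30) + (E+F)(56) = 86
Read each symbol's code off the tree from the root (left child = 0, right child = 1).

Codes:
  H: 000 (length 3)
  F: 11 (length 2)
  E: 10 (length 2)
  D: 001 (length 3)
  G: 01 (length 2)
Average code length: 179/86 = 2.0814 bits/symbol


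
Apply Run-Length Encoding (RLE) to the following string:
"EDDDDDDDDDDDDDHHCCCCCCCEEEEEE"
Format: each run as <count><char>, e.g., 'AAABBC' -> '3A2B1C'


Scanning runs left to right:
  i=0: run of 'E' x 1 -> '1E'
  i=1: run of 'D' x 13 -> '13D'
  i=14: run of 'H' x 2 -> '2H'
  i=16: run of 'C' x 7 -> '7C'
  i=23: run of 'E' x 6 -> '6E'

RLE = 1E13D2H7C6E


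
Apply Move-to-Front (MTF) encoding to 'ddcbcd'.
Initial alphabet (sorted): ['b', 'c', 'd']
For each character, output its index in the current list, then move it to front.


MTF encoding:
'd': index 2 in ['b', 'c', 'd'] -> ['d', 'b', 'c']
'd': index 0 in ['d', 'b', 'c'] -> ['d', 'b', 'c']
'c': index 2 in ['d', 'b', 'c'] -> ['c', 'd', 'b']
'b': index 2 in ['c', 'd', 'b'] -> ['b', 'c', 'd']
'c': index 1 in ['b', 'c', 'd'] -> ['c', 'b', 'd']
'd': index 2 in ['c', 'b', 'd'] -> ['d', 'c', 'b']


Output: [2, 0, 2, 2, 1, 2]


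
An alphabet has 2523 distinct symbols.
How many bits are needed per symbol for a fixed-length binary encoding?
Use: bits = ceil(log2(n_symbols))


log2(2523) = 11.3009
Bracket: 2^11 = 2048 < 2523 <= 2^12 = 4096
So ceil(log2(2523)) = 12

bits = ceil(log2(2523)) = ceil(11.3009) = 12 bits


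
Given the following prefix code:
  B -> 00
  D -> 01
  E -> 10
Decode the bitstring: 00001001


Decoding step by step:
Bits 00 -> B
Bits 00 -> B
Bits 10 -> E
Bits 01 -> D


Decoded message: BBED


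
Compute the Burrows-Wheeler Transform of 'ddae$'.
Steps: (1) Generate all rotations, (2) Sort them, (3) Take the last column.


Rotations (sorted):
  0: $ddae -> last char: e
  1: ae$dd -> last char: d
  2: dae$d -> last char: d
  3: ddae$ -> last char: $
  4: e$dda -> last char: a


BWT = edd$a


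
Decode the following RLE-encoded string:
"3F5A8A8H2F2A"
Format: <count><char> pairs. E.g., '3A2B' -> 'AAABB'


Expanding each <count><char> pair:
  3F -> 'FFF'
  5A -> 'AAAAA'
  8A -> 'AAAAAAAA'
  8H -> 'HHHHHHHH'
  2F -> 'FF'
  2A -> 'AA'

Decoded = FFFAAAAAAAAAAAAAHHHHHHHHFFAA


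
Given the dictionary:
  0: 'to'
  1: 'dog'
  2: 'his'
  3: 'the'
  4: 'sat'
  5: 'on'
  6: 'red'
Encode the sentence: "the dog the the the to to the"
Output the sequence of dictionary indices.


Look up each word in the dictionary:
  'the' -> 3
  'dog' -> 1
  'the' -> 3
  'the' -> 3
  'the' -> 3
  'to' -> 0
  'to' -> 0
  'the' -> 3

Encoded: [3, 1, 3, 3, 3, 0, 0, 3]


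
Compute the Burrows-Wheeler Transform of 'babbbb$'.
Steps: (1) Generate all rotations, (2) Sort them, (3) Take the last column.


Rotations (sorted):
  0: $babbbb -> last char: b
  1: abbbb$b -> last char: b
  2: b$babbb -> last char: b
  3: babbbb$ -> last char: $
  4: bb$babb -> last char: b
  5: bbb$bab -> last char: b
  6: bbbb$ba -> last char: a


BWT = bbb$bba


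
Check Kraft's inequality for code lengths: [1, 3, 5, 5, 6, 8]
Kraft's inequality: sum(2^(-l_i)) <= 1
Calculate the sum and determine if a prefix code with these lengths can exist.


Sum = 2^(-1) + 2^(-3) + 2^(-5) + 2^(-5) + 2^(-6) + 2^(-8)
    = 0.5 + 0.125 + 0.03125 + 0.03125 + 0.015625 + 0.00390625
    = 181/256 = 0.70703125
Since 0.70703125 <= 1, Kraft's inequality IS satisfied.
A prefix code with these lengths CAN exist.

Kraft sum = 0.70703125. Satisfied.


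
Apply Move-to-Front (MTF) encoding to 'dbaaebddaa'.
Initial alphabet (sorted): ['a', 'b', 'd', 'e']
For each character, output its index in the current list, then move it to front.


MTF encoding:
'd': index 2 in ['a', 'b', 'd', 'e'] -> ['d', 'a', 'b', 'e']
'b': index 2 in ['d', 'a', 'b', 'e'] -> ['b', 'd', 'a', 'e']
'a': index 2 in ['b', 'd', 'a', 'e'] -> ['a', 'b', 'd', 'e']
'a': index 0 in ['a', 'b', 'd', 'e'] -> ['a', 'b', 'd', 'e']
'e': index 3 in ['a', 'b', 'd', 'e'] -> ['e', 'a', 'b', 'd']
'b': index 2 in ['e', 'a', 'b', 'd'] -> ['b', 'e', 'a', 'd']
'd': index 3 in ['b', 'e', 'a', 'd'] -> ['d', 'b', 'e', 'a']
'd': index 0 in ['d', 'b', 'e', 'a'] -> ['d', 'b', 'e', 'a']
'a': index 3 in ['d', 'b', 'e', 'a'] -> ['a', 'd', 'b', 'e']
'a': index 0 in ['a', 'd', 'b', 'e'] -> ['a', 'd', 'b', 'e']


Output: [2, 2, 2, 0, 3, 2, 3, 0, 3, 0]


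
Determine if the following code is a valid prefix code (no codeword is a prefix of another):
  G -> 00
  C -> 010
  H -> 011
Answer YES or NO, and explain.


Checking each pair (does one codeword prefix another?):
  G='00' vs C='010': no prefix
  G='00' vs H='011': no prefix
  C='010' vs G='00': no prefix
  C='010' vs H='011': no prefix
  H='011' vs G='00': no prefix
  H='011' vs C='010': no prefix
No violation found over all pairs.

YES -- this is a valid prefix code. No codeword is a prefix of any other codeword.


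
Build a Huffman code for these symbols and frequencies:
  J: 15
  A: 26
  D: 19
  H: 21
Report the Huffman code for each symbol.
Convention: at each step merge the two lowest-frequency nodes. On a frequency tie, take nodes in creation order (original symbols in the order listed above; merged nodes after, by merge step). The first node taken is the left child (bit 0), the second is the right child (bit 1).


Huffman tree construction:
Step 1: Merge J(15) + D(19) = 34
Step 2: Merge H(21) + A(26) = 47
Step 3: Merge (J+D)(34) + (H+A)(47) = 81
Read each symbol's code off the tree from the root (left child = 0, right child = 1).

Codes:
  J: 00 (length 2)
  A: 11 (length 2)
  D: 01 (length 2)
  H: 10 (length 2)
Average code length: 162/81 = 2.0000 bits/symbol


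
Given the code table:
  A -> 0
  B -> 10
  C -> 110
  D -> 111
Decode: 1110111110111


Decoding:
111 -> D
0 -> A
111 -> D
110 -> C
111 -> D


Result: DADCD


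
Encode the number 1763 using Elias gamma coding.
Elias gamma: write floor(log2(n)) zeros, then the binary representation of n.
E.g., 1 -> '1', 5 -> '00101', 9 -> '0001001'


num_bits = floor(log2(1763)) + 1 = 11
leading_zeros = num_bits - 1 = 10
binary(1763) = 11011100011

Elias gamma(1763) = '0000000000' + '11011100011' = 000000000011011100011 (21 bits)


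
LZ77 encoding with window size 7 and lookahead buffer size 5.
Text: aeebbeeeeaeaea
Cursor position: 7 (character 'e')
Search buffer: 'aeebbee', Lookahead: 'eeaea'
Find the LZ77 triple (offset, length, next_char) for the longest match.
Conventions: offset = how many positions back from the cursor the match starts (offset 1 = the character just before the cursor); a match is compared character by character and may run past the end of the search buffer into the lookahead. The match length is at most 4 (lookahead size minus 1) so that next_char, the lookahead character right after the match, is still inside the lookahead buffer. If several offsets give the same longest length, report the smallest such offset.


Try each offset into the search buffer:
  offset=1 (pos 6, char 'e'): match length 2
  offset=2 (pos 5, char 'e'): match length 2
  offset=3 (pos 4, char 'b'): match length 0
  offset=4 (pos 3, char 'b'): match length 0
  offset=5 (pos 2, char 'e'): match length 1
  offset=6 (pos 1, char 'e'): match length 2
  offset=7 (pos 0, char 'a'): match length 0
Longest match has length 2, found at offsets 1, 2, 6; take the smallest, offset 1.
next_char = character at position 7 + 2 = 9 -> 'a'

Best match: offset=1, length=2 (matching 'ee' starting at position 6)
LZ77 triple: (1, 2, 'a')


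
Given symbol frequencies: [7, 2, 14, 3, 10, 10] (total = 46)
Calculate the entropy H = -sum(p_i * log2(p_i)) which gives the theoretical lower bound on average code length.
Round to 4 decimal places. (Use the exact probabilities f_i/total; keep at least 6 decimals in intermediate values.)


Per-symbol terms -p_i * log2(p_i) with p_i = f_i/46:
  p = 7/46 = 0.152174: log2(p) = -2.716207, -p*log2(p) = 0.413336
  p = 2/46 = 0.043478: log2(p) = -4.523562, -p*log2(p) = 0.196677
  p = 14/46 = 0.304348: log2(p) = -1.716207, -p*log2(p) = 0.522324
  p = 3/46 = 0.065217: log2(p) = -3.938599, -p*log2(p) = 0.256865
  p = 10/46 = 0.217391: log2(p) = -2.201634, -p*log2(p) = 0.478616
  p = 10/46 = 0.217391: log2(p) = -2.201634, -p*log2(p) = 0.478616
H = 0.413336 + 0.196677 + 0.522324 + 0.256865 + 0.478616 + 0.478616 = 2.346434

H = 2.3464 bits/symbol


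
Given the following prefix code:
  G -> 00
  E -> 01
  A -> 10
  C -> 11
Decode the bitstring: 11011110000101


Decoding step by step:
Bits 11 -> C
Bits 01 -> E
Bits 11 -> C
Bits 10 -> A
Bits 00 -> G
Bits 01 -> E
Bits 01 -> E


Decoded message: CECAGEE


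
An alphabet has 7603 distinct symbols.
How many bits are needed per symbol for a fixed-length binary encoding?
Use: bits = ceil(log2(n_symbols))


log2(7603) = 12.8924
Bracket: 2^12 = 4096 < 7603 <= 2^13 = 8192
So ceil(log2(7603)) = 13

bits = ceil(log2(7603)) = ceil(12.8924) = 13 bits


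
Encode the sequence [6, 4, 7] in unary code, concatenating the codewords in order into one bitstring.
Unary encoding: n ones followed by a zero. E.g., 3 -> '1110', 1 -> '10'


Encode each number as n ones followed by a terminating 0:
  6 -> 1111110 (7 bits)
  4 -> 11110 (5 bits)
  7 -> 11111110 (8 bits)
Total length = 7 + 5 + 8 = 20 bits.

Unary([6, 4, 7]) = 11111101111011111110 (20 bits)


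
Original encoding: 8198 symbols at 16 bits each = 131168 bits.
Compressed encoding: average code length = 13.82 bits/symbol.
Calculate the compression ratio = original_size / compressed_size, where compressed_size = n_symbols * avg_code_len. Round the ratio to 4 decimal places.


original_size = n_symbols * orig_bits = 8198 * 16 = 131168 bits
compressed_size = n_symbols * avg_code_len = 8198 * 13.82 = 113296.36 bits
ratio = original_size / compressed_size = 131168 / 113296.36 = 1.1577

Compression ratio = 1.1577


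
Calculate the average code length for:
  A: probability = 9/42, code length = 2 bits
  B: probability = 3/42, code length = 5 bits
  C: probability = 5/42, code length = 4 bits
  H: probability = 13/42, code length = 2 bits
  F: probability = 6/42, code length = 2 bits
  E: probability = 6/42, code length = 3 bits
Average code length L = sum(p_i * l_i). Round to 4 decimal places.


Weighted contributions p_i * l_i:
  A: (9/42) * 2 = 18/42
  B: (3/42) * 5 = 15/42
  C: (5/42) * 4 = 20/42
  H: (13/42) * 2 = 26/42
  F: (6/42) * 2 = 12/42
  E: (6/42) * 3 = 18/42
Sum = (18 + 15 + 20 + 26 + 12 + 18)/42 = 109/42

L = 109/42 = 2.5952 bits/symbol


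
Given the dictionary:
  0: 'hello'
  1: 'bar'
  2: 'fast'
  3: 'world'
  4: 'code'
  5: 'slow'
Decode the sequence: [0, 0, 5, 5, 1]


Look up each index in the dictionary:
  0 -> 'hello'
  0 -> 'hello'
  5 -> 'slow'
  5 -> 'slow'
  1 -> 'bar'

Decoded: "hello hello slow slow bar"


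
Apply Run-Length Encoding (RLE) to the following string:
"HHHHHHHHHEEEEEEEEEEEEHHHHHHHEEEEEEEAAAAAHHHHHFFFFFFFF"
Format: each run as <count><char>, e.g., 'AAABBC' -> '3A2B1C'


Scanning runs left to right:
  i=0: run of 'H' x 9 -> '9H'
  i=9: run of 'E' x 12 -> '12E'
  i=21: run of 'H' x 7 -> '7H'
  i=28: run of 'E' x 7 -> '7E'
  i=35: run of 'A' x 5 -> '5A'
  i=40: run of 'H' x 5 -> '5H'
  i=45: run of 'F' x 8 -> '8F'

RLE = 9H12E7H7E5A5H8F


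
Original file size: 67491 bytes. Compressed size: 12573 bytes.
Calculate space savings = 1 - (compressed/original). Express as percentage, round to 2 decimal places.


ratio = compressed/original = 12573/67491 = 0.186292
savings = 1 - ratio = 1 - 0.186292 = 0.813708
as a percentage: 0.813708 * 100 = 81.37%

Space savings = 1 - 12573/67491 = 81.37%


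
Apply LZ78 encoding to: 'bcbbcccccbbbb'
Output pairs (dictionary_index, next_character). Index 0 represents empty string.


LZ78 encoding steps:
Dictionary: {0: ''}
Step 1: w='' (idx 0), next='b' -> output (0, 'b'), add 'b' as idx 1
Step 2: w='' (idx 0), next='c' -> output (0, 'c'), add 'c' as idx 2
Step 3: w='b' (idx 1), next='b' -> output (1, 'b'), add 'bb' as idx 3
Step 4: w='c' (idx 2), next='c' -> output (2, 'c'), add 'cc' as idx 4
Step 5: w='cc' (idx 4), next='c' -> output (4, 'c'), add 'ccc' as idx 5
Step 6: w='bb' (idx 3), next='b' -> output (3, 'b'), add 'bbb' as idx 6
Step 7: w='b' (idx 1), end of input -> output (1, '')


Encoded: [(0, 'b'), (0, 'c'), (1, 'b'), (2, 'c'), (4, 'c'), (3, 'b'), (1, '')]


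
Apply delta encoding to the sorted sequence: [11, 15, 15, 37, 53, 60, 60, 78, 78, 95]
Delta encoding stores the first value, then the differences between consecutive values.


First value: 11
Deltas:
  15 - 11 = 4
  15 - 15 = 0
  37 - 15 = 22
  53 - 37 = 16
  60 - 53 = 7
  60 - 60 = 0
  78 - 60 = 18
  78 - 78 = 0
  95 - 78 = 17


Delta encoded: [11, 4, 0, 22, 16, 7, 0, 18, 0, 17]
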